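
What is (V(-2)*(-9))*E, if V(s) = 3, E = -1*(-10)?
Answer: -270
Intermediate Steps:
E = 10
(V(-2)*(-9))*E = (3*(-9))*10 = -27*10 = -270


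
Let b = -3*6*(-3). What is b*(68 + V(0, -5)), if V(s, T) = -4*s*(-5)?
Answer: 3672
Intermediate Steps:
V(s, T) = 20*s (V(s, T) = -(-20)*s = 20*s)
b = 54 (b = -18*(-3) = 54)
b*(68 + V(0, -5)) = 54*(68 + 20*0) = 54*(68 + 0) = 54*68 = 3672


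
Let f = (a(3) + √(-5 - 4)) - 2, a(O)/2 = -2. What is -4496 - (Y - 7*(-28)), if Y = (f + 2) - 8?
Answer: -4680 - 3*I ≈ -4680.0 - 3.0*I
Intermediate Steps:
a(O) = -4 (a(O) = 2*(-2) = -4)
f = -6 + 3*I (f = (-4 + √(-5 - 4)) - 2 = (-4 + √(-9)) - 2 = (-4 + 3*I) - 2 = -6 + 3*I ≈ -6.0 + 3.0*I)
Y = -12 + 3*I (Y = ((-6 + 3*I) + 2) - 8 = (-4 + 3*I) - 8 = -12 + 3*I ≈ -12.0 + 3.0*I)
-4496 - (Y - 7*(-28)) = -4496 - ((-12 + 3*I) - 7*(-28)) = -4496 - ((-12 + 3*I) + 196) = -4496 - (184 + 3*I) = -4496 + (-184 - 3*I) = -4680 - 3*I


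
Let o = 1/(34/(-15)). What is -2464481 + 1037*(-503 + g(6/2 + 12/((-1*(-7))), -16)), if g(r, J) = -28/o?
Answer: -43804156/15 ≈ -2.9203e+6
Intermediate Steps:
o = -15/34 (o = 1/(34*(-1/15)) = 1/(-34/15) = -15/34 ≈ -0.44118)
g(r, J) = 952/15 (g(r, J) = -28/(-15/34) = -28*(-34/15) = 952/15)
-2464481 + 1037*(-503 + g(6/2 + 12/((-1*(-7))), -16)) = -2464481 + 1037*(-503 + 952/15) = -2464481 + 1037*(-6593/15) = -2464481 - 6836941/15 = -43804156/15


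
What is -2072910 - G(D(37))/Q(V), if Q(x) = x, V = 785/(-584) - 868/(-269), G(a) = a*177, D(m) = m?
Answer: -614085735474/295747 ≈ -2.0764e+6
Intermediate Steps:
G(a) = 177*a
V = 295747/157096 (V = 785*(-1/584) - 868*(-1/269) = -785/584 + 868/269 = 295747/157096 ≈ 1.8826)
-2072910 - G(D(37))/Q(V) = -2072910 - 177*37/295747/157096 = -2072910 - 6549*157096/295747 = -2072910 - 1*1028821704/295747 = -2072910 - 1028821704/295747 = -614085735474/295747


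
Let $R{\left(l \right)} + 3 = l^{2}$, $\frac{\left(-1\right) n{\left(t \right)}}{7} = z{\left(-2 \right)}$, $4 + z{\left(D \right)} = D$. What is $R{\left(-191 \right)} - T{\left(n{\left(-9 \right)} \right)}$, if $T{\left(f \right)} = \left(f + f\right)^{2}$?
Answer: $29422$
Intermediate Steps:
$z{\left(D \right)} = -4 + D$
$n{\left(t \right)} = 42$ ($n{\left(t \right)} = - 7 \left(-4 - 2\right) = \left(-7\right) \left(-6\right) = 42$)
$T{\left(f \right)} = 4 f^{2}$ ($T{\left(f \right)} = \left(2 f\right)^{2} = 4 f^{2}$)
$R{\left(l \right)} = -3 + l^{2}$
$R{\left(-191 \right)} - T{\left(n{\left(-9 \right)} \right)} = \left(-3 + \left(-191\right)^{2}\right) - 4 \cdot 42^{2} = \left(-3 + 36481\right) - 4 \cdot 1764 = 36478 - 7056 = 29422$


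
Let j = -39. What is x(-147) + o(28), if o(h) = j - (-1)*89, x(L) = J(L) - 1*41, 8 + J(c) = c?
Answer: -146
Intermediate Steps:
J(c) = -8 + c
x(L) = -49 + L (x(L) = (-8 + L) - 1*41 = (-8 + L) - 41 = -49 + L)
o(h) = 50 (o(h) = -39 - (-1)*89 = -39 - 1*(-89) = -39 + 89 = 50)
x(-147) + o(28) = (-49 - 147) + 50 = -196 + 50 = -146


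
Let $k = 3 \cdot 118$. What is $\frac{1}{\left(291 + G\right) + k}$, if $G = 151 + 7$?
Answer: $\frac{1}{803} \approx 0.0012453$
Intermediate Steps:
$G = 158$
$k = 354$
$\frac{1}{\left(291 + G\right) + k} = \frac{1}{\left(291 + 158\right) + 354} = \frac{1}{449 + 354} = \frac{1}{803}$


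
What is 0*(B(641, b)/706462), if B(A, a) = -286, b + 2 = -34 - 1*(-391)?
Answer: 0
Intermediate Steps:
b = 355 (b = -2 + (-34 - 1*(-391)) = -2 + (-34 + 391) = -2 + 357 = 355)
0*(B(641, b)/706462) = 0*(-286/706462) = 0*(-286*1/706462) = 0*(-143/353231) = 0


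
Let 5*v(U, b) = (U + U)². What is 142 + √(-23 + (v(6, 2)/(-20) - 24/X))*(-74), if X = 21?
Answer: 142 - 814*I*√259/35 ≈ 142.0 - 374.29*I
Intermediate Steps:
v(U, b) = 4*U²/5 (v(U, b) = (U + U)²/5 = (2*U)²/5 = (4*U²)/5 = 4*U²/5)
142 + √(-23 + (v(6, 2)/(-20) - 24/X))*(-74) = 142 + √(-23 + (((⅘)*6²)/(-20) - 24/21))*(-74) = 142 + √(-23 + (((⅘)*36)*(-1/20) - 24*1/21))*(-74) = 142 + √(-23 + ((144/5)*(-1/20) - 8/7))*(-74) = 142 + √(-23 + (-36/25 - 8/7))*(-74) = 142 + √(-23 - 452/175)*(-74) = 142 + √(-4477/175)*(-74) = 142 + (11*I*√259/35)*(-74) = 142 - 814*I*√259/35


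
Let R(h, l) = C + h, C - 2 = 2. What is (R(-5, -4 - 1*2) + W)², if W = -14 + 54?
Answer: 1521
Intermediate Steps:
C = 4 (C = 2 + 2 = 4)
W = 40
R(h, l) = 4 + h
(R(-5, -4 - 1*2) + W)² = ((4 - 5) + 40)² = (-1 + 40)² = 39² = 1521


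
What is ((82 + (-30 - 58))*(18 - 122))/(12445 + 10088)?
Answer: 208/7511 ≈ 0.027693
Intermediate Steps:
((82 + (-30 - 58))*(18 - 122))/(12445 + 10088) = ((82 - 88)*(-104))/22533 = -6*(-104)*(1/22533) = 624*(1/22533) = 208/7511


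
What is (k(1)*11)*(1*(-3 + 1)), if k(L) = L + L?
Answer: -44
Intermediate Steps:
k(L) = 2*L
(k(1)*11)*(1*(-3 + 1)) = ((2*1)*11)*(1*(-3 + 1)) = (2*11)*(1*(-2)) = 22*(-2) = -44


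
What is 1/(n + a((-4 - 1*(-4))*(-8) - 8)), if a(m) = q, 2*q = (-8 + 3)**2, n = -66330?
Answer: -2/132635 ≈ -1.5079e-5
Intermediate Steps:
q = 25/2 (q = (-8 + 3)**2/2 = (1/2)*(-5)**2 = (1/2)*25 = 25/2 ≈ 12.500)
a(m) = 25/2
1/(n + a((-4 - 1*(-4))*(-8) - 8)) = 1/(-66330 + 25/2) = 1/(-132635/2) = -2/132635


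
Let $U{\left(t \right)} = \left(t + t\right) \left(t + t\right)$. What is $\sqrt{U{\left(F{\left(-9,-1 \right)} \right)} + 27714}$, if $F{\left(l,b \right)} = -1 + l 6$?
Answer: $\sqrt{39814} \approx 199.53$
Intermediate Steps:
$F{\left(l,b \right)} = -1 + 6 l$
$U{\left(t \right)} = 4 t^{2}$ ($U{\left(t \right)} = 2 t 2 t = 4 t^{2}$)
$\sqrt{U{\left(F{\left(-9,-1 \right)} \right)} + 27714} = \sqrt{4 \left(-1 + 6 \left(-9\right)\right)^{2} + 27714} = \sqrt{4 \left(-1 - 54\right)^{2} + 27714} = \sqrt{4 \left(-55\right)^{2} + 27714} = \sqrt{4 \cdot 3025 + 27714} = \sqrt{12100 + 27714} = \sqrt{39814}$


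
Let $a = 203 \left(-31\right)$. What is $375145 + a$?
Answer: $368852$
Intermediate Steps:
$a = -6293$
$375145 + a = 375145 - 6293 = 368852$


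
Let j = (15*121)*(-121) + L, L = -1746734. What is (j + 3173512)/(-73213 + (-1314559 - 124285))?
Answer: -1207163/1512057 ≈ -0.79836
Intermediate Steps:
j = -1966349 (j = (15*121)*(-121) - 1746734 = 1815*(-121) - 1746734 = -219615 - 1746734 = -1966349)
(j + 3173512)/(-73213 + (-1314559 - 124285)) = (-1966349 + 3173512)/(-73213 + (-1314559 - 124285)) = 1207163/(-73213 - 1438844) = 1207163/(-1512057) = 1207163*(-1/1512057) = -1207163/1512057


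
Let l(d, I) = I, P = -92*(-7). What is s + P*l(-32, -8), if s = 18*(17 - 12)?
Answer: -5062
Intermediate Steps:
P = 644
s = 90 (s = 18*5 = 90)
s + P*l(-32, -8) = 90 + 644*(-8) = 90 - 5152 = -5062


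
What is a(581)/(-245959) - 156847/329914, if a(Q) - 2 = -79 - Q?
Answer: -5480121123/11592188218 ≈ -0.47274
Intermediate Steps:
a(Q) = -77 - Q (a(Q) = 2 + (-79 - Q) = -77 - Q)
a(581)/(-245959) - 156847/329914 = (-77 - 1*581)/(-245959) - 156847/329914 = (-77 - 581)*(-1/245959) - 156847*1/329914 = -658*(-1/245959) - 156847/329914 = 94/35137 - 156847/329914 = -5480121123/11592188218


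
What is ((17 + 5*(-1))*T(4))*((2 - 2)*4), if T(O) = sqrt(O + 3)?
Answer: 0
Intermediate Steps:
T(O) = sqrt(3 + O)
((17 + 5*(-1))*T(4))*((2 - 2)*4) = ((17 + 5*(-1))*sqrt(3 + 4))*((2 - 2)*4) = ((17 - 5)*sqrt(7))*(0*4) = (12*sqrt(7))*0 = 0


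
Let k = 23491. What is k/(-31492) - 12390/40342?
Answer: -668929901/635225132 ≈ -1.0531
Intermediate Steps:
k/(-31492) - 12390/40342 = 23491/(-31492) - 12390/40342 = 23491*(-1/31492) - 12390*1/40342 = -23491/31492 - 6195/20171 = -668929901/635225132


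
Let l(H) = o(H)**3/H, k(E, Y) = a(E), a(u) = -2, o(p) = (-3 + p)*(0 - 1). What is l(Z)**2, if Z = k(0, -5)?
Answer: 15625/4 ≈ 3906.3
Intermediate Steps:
o(p) = 3 - p (o(p) = (-3 + p)*(-1) = 3 - p)
k(E, Y) = -2
Z = -2
l(H) = (3 - H)**3/H
l(Z)**2 = (-1*(-3 - 2)**3/(-2))**2 = (-1*(-1/2)*(-5)**3)**2 = (-1*(-1/2)*(-125))**2 = (-125/2)**2 = 15625/4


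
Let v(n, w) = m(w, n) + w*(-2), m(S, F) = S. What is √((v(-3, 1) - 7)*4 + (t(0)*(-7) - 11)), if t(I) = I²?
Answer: I*√43 ≈ 6.5574*I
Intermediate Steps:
v(n, w) = -w (v(n, w) = w + w*(-2) = w - 2*w = -w)
√((v(-3, 1) - 7)*4 + (t(0)*(-7) - 11)) = √((-1*1 - 7)*4 + (0²*(-7) - 11)) = √((-1 - 7)*4 + (0*(-7) - 11)) = √(-8*4 + (0 - 11)) = √(-32 - 11) = √(-43) = I*√43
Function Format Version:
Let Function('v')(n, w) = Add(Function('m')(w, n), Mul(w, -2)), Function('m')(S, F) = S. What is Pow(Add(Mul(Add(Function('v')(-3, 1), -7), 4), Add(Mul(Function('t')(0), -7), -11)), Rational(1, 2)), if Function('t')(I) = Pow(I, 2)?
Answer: Mul(I, Pow(43, Rational(1, 2))) ≈ Mul(6.5574, I)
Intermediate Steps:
Function('v')(n, w) = Mul(-1, w) (Function('v')(n, w) = Add(w, Mul(w, -2)) = Add(w, Mul(-2, w)) = Mul(-1, w))
Pow(Add(Mul(Add(Function('v')(-3, 1), -7), 4), Add(Mul(Function('t')(0), -7), -11)), Rational(1, 2)) = Pow(Add(Mul(Add(Mul(-1, 1), -7), 4), Add(Mul(Pow(0, 2), -7), -11)), Rational(1, 2)) = Pow(Add(Mul(Add(-1, -7), 4), Add(Mul(0, -7), -11)), Rational(1, 2)) = Pow(Add(Mul(-8, 4), Add(0, -11)), Rational(1, 2)) = Pow(Add(-32, -11), Rational(1, 2)) = Pow(-43, Rational(1, 2)) = Mul(I, Pow(43, Rational(1, 2)))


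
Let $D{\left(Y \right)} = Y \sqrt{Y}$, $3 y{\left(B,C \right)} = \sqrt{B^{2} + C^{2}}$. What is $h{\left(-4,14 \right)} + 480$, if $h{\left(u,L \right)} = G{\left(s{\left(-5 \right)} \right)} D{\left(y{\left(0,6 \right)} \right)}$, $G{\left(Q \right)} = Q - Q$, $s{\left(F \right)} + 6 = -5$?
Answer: $480$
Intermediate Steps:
$y{\left(B,C \right)} = \frac{\sqrt{B^{2} + C^{2}}}{3}$
$s{\left(F \right)} = -11$ ($s{\left(F \right)} = -6 - 5 = -11$)
$G{\left(Q \right)} = 0$
$D{\left(Y \right)} = Y^{\frac{3}{2}}$
$h{\left(u,L \right)} = 0$ ($h{\left(u,L \right)} = 0 \left(\frac{\sqrt{0^{2} + 6^{2}}}{3}\right)^{\frac{3}{2}} = 0 \left(\frac{\sqrt{0 + 36}}{3}\right)^{\frac{3}{2}} = 0 \left(\frac{\sqrt{36}}{3}\right)^{\frac{3}{2}} = 0 \left(\frac{1}{3} \cdot 6\right)^{\frac{3}{2}} = 0 \cdot 2^{\frac{3}{2}} = 0 \cdot 2 \sqrt{2} = 0$)
$h{\left(-4,14 \right)} + 480 = 0 + 480 = 480$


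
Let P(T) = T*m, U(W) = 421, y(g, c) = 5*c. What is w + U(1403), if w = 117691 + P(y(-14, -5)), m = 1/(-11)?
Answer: 1299257/11 ≈ 1.1811e+5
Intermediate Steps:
m = -1/11 ≈ -0.090909
P(T) = -T/11 (P(T) = T*(-1/11) = -T/11)
w = 1294626/11 (w = 117691 - 5*(-5)/11 = 117691 - 1/11*(-25) = 117691 + 25/11 = 1294626/11 ≈ 1.1769e+5)
w + U(1403) = 1294626/11 + 421 = 1299257/11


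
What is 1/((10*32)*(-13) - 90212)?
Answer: -1/94372 ≈ -1.0596e-5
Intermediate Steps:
1/((10*32)*(-13) - 90212) = 1/(320*(-13) - 90212) = 1/(-4160 - 90212) = 1/(-94372) = -1/94372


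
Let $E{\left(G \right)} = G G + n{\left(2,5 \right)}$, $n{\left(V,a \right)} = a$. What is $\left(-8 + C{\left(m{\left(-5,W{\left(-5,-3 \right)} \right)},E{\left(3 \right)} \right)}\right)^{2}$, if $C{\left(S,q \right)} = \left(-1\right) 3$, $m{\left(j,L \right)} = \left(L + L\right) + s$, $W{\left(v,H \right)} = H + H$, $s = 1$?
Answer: $121$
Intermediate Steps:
$W{\left(v,H \right)} = 2 H$
$E{\left(G \right)} = 5 + G^{2}$ ($E{\left(G \right)} = G G + 5 = G^{2} + 5 = 5 + G^{2}$)
$m{\left(j,L \right)} = 1 + 2 L$ ($m{\left(j,L \right)} = \left(L + L\right) + 1 = 2 L + 1 = 1 + 2 L$)
$C{\left(S,q \right)} = -3$
$\left(-8 + C{\left(m{\left(-5,W{\left(-5,-3 \right)} \right)},E{\left(3 \right)} \right)}\right)^{2} = \left(-8 - 3\right)^{2} = \left(-11\right)^{2} = 121$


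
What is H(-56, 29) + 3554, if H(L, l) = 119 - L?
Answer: 3729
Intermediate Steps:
H(-56, 29) + 3554 = (119 - 1*(-56)) + 3554 = (119 + 56) + 3554 = 175 + 3554 = 3729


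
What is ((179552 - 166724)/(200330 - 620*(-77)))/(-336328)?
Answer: -1069/6952740580 ≈ -1.5375e-7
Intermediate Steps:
((179552 - 166724)/(200330 - 620*(-77)))/(-336328) = (12828/(200330 + 47740))*(-1/336328) = (12828/248070)*(-1/336328) = (12828*(1/248070))*(-1/336328) = (2138/41345)*(-1/336328) = -1069/6952740580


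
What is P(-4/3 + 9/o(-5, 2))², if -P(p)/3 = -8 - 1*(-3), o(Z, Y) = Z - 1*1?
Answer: 225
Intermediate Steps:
o(Z, Y) = -1 + Z (o(Z, Y) = Z - 1 = -1 + Z)
P(p) = 15 (P(p) = -3*(-8 - 1*(-3)) = -3*(-8 + 3) = -3*(-5) = 15)
P(-4/3 + 9/o(-5, 2))² = 15² = 225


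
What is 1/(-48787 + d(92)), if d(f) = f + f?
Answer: -1/48603 ≈ -2.0575e-5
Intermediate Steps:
d(f) = 2*f
1/(-48787 + d(92)) = 1/(-48787 + 2*92) = 1/(-48787 + 184) = 1/(-48603) = -1/48603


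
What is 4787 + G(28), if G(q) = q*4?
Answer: 4899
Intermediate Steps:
G(q) = 4*q
4787 + G(28) = 4787 + 4*28 = 4787 + 112 = 4899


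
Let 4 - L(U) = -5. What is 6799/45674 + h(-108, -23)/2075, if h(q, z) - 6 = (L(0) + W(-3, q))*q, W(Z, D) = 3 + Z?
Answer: -30013159/94773550 ≈ -0.31668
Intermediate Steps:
L(U) = 9 (L(U) = 4 - 1*(-5) = 4 + 5 = 9)
h(q, z) = 6 + 9*q (h(q, z) = 6 + (9 + (3 - 3))*q = 6 + (9 + 0)*q = 6 + 9*q)
6799/45674 + h(-108, -23)/2075 = 6799/45674 + (6 + 9*(-108))/2075 = 6799*(1/45674) + (6 - 972)*(1/2075) = 6799/45674 - 966*1/2075 = 6799/45674 - 966/2075 = -30013159/94773550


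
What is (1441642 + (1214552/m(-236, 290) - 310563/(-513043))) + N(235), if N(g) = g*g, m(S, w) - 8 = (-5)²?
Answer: 25965713147588/16930419 ≈ 1.5337e+6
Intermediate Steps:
m(S, w) = 33 (m(S, w) = 8 + (-5)² = 8 + 25 = 33)
N(g) = g²
(1441642 + (1214552/m(-236, 290) - 310563/(-513043))) + N(235) = (1441642 + (1214552/33 - 310563/(-513043))) + 235² = (1441642 + (1214552*(1/33) - 310563*(-1/513043))) + 55225 = (1441642 + (1214552/33 + 310563/513043)) + 55225 = (1441642 + 623127650315/16930419) + 55225 = 25030730758313/16930419 + 55225 = 25965713147588/16930419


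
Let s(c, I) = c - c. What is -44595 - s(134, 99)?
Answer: -44595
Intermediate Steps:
s(c, I) = 0
-44595 - s(134, 99) = -44595 - 1*0 = -44595 + 0 = -44595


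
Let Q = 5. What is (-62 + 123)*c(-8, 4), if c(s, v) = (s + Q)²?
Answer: 549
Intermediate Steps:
c(s, v) = (5 + s)² (c(s, v) = (s + 5)² = (5 + s)²)
(-62 + 123)*c(-8, 4) = (-62 + 123)*(5 - 8)² = 61*(-3)² = 61*9 = 549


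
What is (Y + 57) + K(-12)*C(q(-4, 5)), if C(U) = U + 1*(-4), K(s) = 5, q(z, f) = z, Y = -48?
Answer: -31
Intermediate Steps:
C(U) = -4 + U (C(U) = U - 4 = -4 + U)
(Y + 57) + K(-12)*C(q(-4, 5)) = (-48 + 57) + 5*(-4 - 4) = 9 + 5*(-8) = 9 - 40 = -31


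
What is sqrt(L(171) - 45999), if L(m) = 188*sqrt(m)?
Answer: sqrt(-45999 + 564*sqrt(19)) ≈ 208.66*I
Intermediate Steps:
sqrt(L(171) - 45999) = sqrt(188*sqrt(171) - 45999) = sqrt(188*(3*sqrt(19)) - 45999) = sqrt(564*sqrt(19) - 45999) = sqrt(-45999 + 564*sqrt(19))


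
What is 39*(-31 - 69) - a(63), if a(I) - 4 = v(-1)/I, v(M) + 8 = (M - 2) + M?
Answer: -81980/21 ≈ -3903.8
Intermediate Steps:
v(M) = -10 + 2*M (v(M) = -8 + ((M - 2) + M) = -8 + ((-2 + M) + M) = -8 + (-2 + 2*M) = -10 + 2*M)
a(I) = 4 - 12/I (a(I) = 4 + (-10 + 2*(-1))/I = 4 + (-10 - 2)/I = 4 - 12/I)
39*(-31 - 69) - a(63) = 39*(-31 - 69) - (4 - 12/63) = 39*(-100) - (4 - 12*1/63) = -3900 - (4 - 4/21) = -3900 - 1*80/21 = -3900 - 80/21 = -81980/21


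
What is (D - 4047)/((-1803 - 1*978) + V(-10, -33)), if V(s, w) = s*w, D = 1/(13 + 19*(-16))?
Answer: 1177678/713241 ≈ 1.6512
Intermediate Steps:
D = -1/291 (D = 1/(13 - 304) = 1/(-291) = -1/291 ≈ -0.0034364)
(D - 4047)/((-1803 - 1*978) + V(-10, -33)) = (-1/291 - 4047)/((-1803 - 1*978) - 10*(-33)) = -1177678/(291*((-1803 - 978) + 330)) = -1177678/(291*(-2781 + 330)) = -1177678/291/(-2451) = -1177678/291*(-1/2451) = 1177678/713241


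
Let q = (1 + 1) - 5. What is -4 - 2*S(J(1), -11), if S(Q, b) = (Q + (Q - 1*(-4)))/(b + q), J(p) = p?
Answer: -22/7 ≈ -3.1429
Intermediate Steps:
q = -3 (q = 2 - 5 = -3)
S(Q, b) = (4 + 2*Q)/(-3 + b) (S(Q, b) = (Q + (Q - 1*(-4)))/(b - 3) = (Q + (Q + 4))/(-3 + b) = (Q + (4 + Q))/(-3 + b) = (4 + 2*Q)/(-3 + b))
-4 - 2*S(J(1), -11) = -4 - 4*(2 + 1)/(-3 - 11) = -4 - 4*3/(-14) = -4 - 4*(-1)*3/14 = -4 - 2*(-3/7) = -4 + 6/7 = -22/7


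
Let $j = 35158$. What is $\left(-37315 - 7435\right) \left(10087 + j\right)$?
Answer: $-2024713750$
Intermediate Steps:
$\left(-37315 - 7435\right) \left(10087 + j\right) = \left(-37315 - 7435\right) \left(10087 + 35158\right) = \left(-44750\right) 45245 = -2024713750$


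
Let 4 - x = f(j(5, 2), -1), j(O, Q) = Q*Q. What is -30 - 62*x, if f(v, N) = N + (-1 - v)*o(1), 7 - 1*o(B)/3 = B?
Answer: -5920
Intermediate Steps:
o(B) = 21 - 3*B
j(O, Q) = Q²
f(v, N) = -18 + N - 18*v (f(v, N) = N + (-1 - v)*(21 - 3*1) = N + (-1 - v)*(21 - 3) = N + (-1 - v)*18 = N + (-18 - 18*v) = -18 + N - 18*v)
x = 95 (x = 4 - (-18 - 1 - 18*2²) = 4 - (-18 - 1 - 18*4) = 4 - (-18 - 1 - 72) = 4 - 1*(-91) = 4 + 91 = 95)
-30 - 62*x = -30 - 62*95 = -30 - 5890 = -5920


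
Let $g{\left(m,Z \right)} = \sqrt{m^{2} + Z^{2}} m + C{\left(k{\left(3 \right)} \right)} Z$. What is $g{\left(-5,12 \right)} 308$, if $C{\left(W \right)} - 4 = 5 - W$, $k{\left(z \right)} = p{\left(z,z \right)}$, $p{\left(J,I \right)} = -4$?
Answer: $28028$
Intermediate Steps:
$k{\left(z \right)} = -4$
$C{\left(W \right)} = 9 - W$ ($C{\left(W \right)} = 4 - \left(-5 + W\right) = 9 - W$)
$g{\left(m,Z \right)} = 13 Z + m \sqrt{Z^{2} + m^{2}}$ ($g{\left(m,Z \right)} = \sqrt{m^{2} + Z^{2}} m + \left(9 - -4\right) Z = \sqrt{Z^{2} + m^{2}} m + \left(9 + 4\right) Z = m \sqrt{Z^{2} + m^{2}} + 13 Z = 13 Z + m \sqrt{Z^{2} + m^{2}}$)
$g{\left(-5,12 \right)} 308 = \left(13 \cdot 12 - 5 \sqrt{12^{2} + \left(-5\right)^{2}}\right) 308 = \left(156 - 5 \sqrt{144 + 25}\right) 308 = \left(156 - 5 \sqrt{169}\right) 308 = \left(156 - 65\right) 308 = 91 \cdot 308 = 28028$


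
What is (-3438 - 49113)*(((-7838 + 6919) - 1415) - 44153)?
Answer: 2442938337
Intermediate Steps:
(-3438 - 49113)*(((-7838 + 6919) - 1415) - 44153) = -52551*((-919 - 1415) - 44153) = -52551*(-2334 - 44153) = -52551*(-46487) = 2442938337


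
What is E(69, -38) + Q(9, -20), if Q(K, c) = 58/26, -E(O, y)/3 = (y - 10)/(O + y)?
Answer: 2771/403 ≈ 6.8759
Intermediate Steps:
E(O, y) = -3*(-10 + y)/(O + y) (E(O, y) = -3*(y - 10)/(O + y) = -3*(-10 + y)/(O + y))
Q(K, c) = 29/13 (Q(K, c) = 58*(1/26) = 29/13)
E(69, -38) + Q(9, -20) = 3*(10 - 1*(-38))/(69 - 38) + 29/13 = 3*(10 + 38)/31 + 29/13 = 3*(1/31)*48 + 29/13 = 144/31 + 29/13 = 2771/403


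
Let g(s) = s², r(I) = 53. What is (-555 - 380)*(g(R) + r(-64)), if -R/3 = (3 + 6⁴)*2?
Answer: -56797967215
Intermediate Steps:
R = -7794 (R = -3*(3 + 6⁴)*2 = -3*(3 + 1296)*2 = -3897*2 = -3*2598 = -7794)
(-555 - 380)*(g(R) + r(-64)) = (-555 - 380)*((-7794)² + 53) = -935*(60746436 + 53) = -935*60746489 = -56797967215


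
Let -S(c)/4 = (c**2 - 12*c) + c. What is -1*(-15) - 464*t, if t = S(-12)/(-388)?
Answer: -126609/97 ≈ -1305.2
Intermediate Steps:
S(c) = -4*c**2 + 44*c (S(c) = -4*((c**2 - 12*c) + c) = -4*(c**2 - 11*c) = -4*c**2 + 44*c)
t = 276/97 (t = (4*(-12)*(11 - 1*(-12)))/(-388) = (4*(-12)*(11 + 12))*(-1/388) = (4*(-12)*23)*(-1/388) = -1104*(-1/388) = 276/97 ≈ 2.8454)
-1*(-15) - 464*t = -1*(-15) - 464*276/97 = 15 - 128064/97 = -126609/97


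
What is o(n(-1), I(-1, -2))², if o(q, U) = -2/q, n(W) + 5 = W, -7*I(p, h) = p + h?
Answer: ⅑ ≈ 0.11111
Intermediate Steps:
I(p, h) = -h/7 - p/7 (I(p, h) = -(p + h)/7 = -(h + p)/7 = -h/7 - p/7)
n(W) = -5 + W
o(n(-1), I(-1, -2))² = (-2/(-5 - 1))² = (-2/(-6))² = (-2*(-⅙))² = (⅓)² = ⅑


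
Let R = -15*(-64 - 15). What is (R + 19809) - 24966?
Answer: -3972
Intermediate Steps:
R = 1185 (R = -15*(-79) = 1185)
(R + 19809) - 24966 = (1185 + 19809) - 24966 = 20994 - 24966 = -3972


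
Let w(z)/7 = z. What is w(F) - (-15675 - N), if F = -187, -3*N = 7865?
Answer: 35233/3 ≈ 11744.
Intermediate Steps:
N = -7865/3 (N = -⅓*7865 = -7865/3 ≈ -2621.7)
w(z) = 7*z
w(F) - (-15675 - N) = 7*(-187) - (-15675 - 1*(-7865/3)) = -1309 - (-15675 + 7865/3) = -1309 - 1*(-39160/3) = -1309 + 39160/3 = 35233/3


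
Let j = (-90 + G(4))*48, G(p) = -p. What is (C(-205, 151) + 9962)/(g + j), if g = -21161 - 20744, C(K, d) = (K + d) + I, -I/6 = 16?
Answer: -9812/46417 ≈ -0.21139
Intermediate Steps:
I = -96 (I = -6*16 = -96)
C(K, d) = -96 + K + d (C(K, d) = (K + d) - 96 = -96 + K + d)
g = -41905
j = -4512 (j = (-90 - 1*4)*48 = (-90 - 4)*48 = -94*48 = -4512)
(C(-205, 151) + 9962)/(g + j) = ((-96 - 205 + 151) + 9962)/(-41905 - 4512) = (-150 + 9962)/(-46417) = 9812*(-1/46417) = -9812/46417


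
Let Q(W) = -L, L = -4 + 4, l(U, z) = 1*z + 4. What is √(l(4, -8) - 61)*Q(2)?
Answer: 0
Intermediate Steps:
l(U, z) = 4 + z (l(U, z) = z + 4 = 4 + z)
L = 0
Q(W) = 0 (Q(W) = -1*0 = 0)
√(l(4, -8) - 61)*Q(2) = √((4 - 8) - 61)*0 = √(-4 - 61)*0 = √(-65)*0 = (I*√65)*0 = 0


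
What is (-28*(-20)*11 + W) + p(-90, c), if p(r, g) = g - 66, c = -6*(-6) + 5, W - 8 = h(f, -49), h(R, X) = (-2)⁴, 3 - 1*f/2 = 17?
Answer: 6159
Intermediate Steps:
f = -28 (f = 6 - 2*17 = 6 - 34 = -28)
h(R, X) = 16
W = 24 (W = 8 + 16 = 24)
c = 41 (c = 36 + 5 = 41)
p(r, g) = -66 + g
(-28*(-20)*11 + W) + p(-90, c) = (-28*(-20)*11 + 24) + (-66 + 41) = (560*11 + 24) - 25 = (6160 + 24) - 25 = 6184 - 25 = 6159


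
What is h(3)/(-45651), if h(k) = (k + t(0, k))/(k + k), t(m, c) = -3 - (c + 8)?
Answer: 11/273906 ≈ 4.0160e-5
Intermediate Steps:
t(m, c) = -11 - c (t(m, c) = -3 - (8 + c) = -3 + (-8 - c) = -11 - c)
h(k) = -11/(2*k) (h(k) = (k + (-11 - k))/(k + k) = -11*1/(2*k) = -11/(2*k))
h(3)/(-45651) = -11/2/3/(-45651) = -11/2*1/3*(-1/45651) = -11/6*(-1/45651) = 11/273906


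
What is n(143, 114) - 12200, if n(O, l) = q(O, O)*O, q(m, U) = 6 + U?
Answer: 9107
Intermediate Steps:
n(O, l) = O*(6 + O) (n(O, l) = (6 + O)*O = O*(6 + O))
n(143, 114) - 12200 = 143*(6 + 143) - 12200 = 143*149 - 12200 = 21307 - 12200 = 9107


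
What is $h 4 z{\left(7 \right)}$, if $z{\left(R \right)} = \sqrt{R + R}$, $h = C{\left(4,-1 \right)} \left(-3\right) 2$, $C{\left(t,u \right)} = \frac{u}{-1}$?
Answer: $- 24 \sqrt{14} \approx -89.8$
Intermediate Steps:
$C{\left(t,u \right)} = - u$ ($C{\left(t,u \right)} = u \left(-1\right) = - u$)
$h = -6$ ($h = \left(-1\right) \left(-1\right) \left(-3\right) 2 = 1 \left(-3\right) 2 = \left(-3\right) 2 = -6$)
$z{\left(R \right)} = \sqrt{2} \sqrt{R}$ ($z{\left(R \right)} = \sqrt{2 R} = \sqrt{2} \sqrt{R}$)
$h 4 z{\left(7 \right)} = \left(-6\right) 4 \sqrt{2} \sqrt{7} = - 24 \sqrt{14}$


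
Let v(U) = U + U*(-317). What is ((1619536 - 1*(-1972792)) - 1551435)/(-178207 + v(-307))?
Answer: -2040893/81195 ≈ -25.136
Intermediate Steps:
v(U) = -316*U (v(U) = U - 317*U = -316*U)
((1619536 - 1*(-1972792)) - 1551435)/(-178207 + v(-307)) = ((1619536 - 1*(-1972792)) - 1551435)/(-178207 - 316*(-307)) = ((1619536 + 1972792) - 1551435)/(-178207 + 97012) = (3592328 - 1551435)/(-81195) = 2040893*(-1/81195) = -2040893/81195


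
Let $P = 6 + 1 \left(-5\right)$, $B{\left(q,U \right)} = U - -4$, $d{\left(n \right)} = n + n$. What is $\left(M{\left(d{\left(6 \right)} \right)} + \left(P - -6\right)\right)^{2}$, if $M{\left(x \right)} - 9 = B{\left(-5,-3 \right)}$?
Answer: $289$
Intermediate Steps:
$d{\left(n \right)} = 2 n$
$B{\left(q,U \right)} = 4 + U$ ($B{\left(q,U \right)} = U + 4 = 4 + U$)
$M{\left(x \right)} = 10$ ($M{\left(x \right)} = 9 + \left(4 - 3\right) = 9 + 1 = 10$)
$P = 1$ ($P = 6 - 5 = 1$)
$\left(M{\left(d{\left(6 \right)} \right)} + \left(P - -6\right)\right)^{2} = \left(10 + \left(1 - -6\right)\right)^{2} = \left(10 + \left(1 + 6\right)\right)^{2} = \left(10 + 7\right)^{2} = 17^{2} = 289$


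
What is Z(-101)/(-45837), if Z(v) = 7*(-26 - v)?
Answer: -175/15279 ≈ -0.011454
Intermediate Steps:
Z(v) = -182 - 7*v
Z(-101)/(-45837) = (-182 - 7*(-101))/(-45837) = (-182 + 707)*(-1/45837) = 525*(-1/45837) = -175/15279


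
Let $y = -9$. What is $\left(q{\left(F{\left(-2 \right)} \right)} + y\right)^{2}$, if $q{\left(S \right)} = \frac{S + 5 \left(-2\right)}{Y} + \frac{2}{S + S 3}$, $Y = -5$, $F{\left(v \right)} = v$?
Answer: $\frac{18769}{400} \approx 46.922$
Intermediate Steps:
$q{\left(S \right)} = 2 + \frac{1}{2 S} - \frac{S}{5}$ ($q{\left(S \right)} = \frac{S + 5 \left(-2\right)}{-5} + \frac{2}{S + S 3} = \left(S - 10\right) \left(- \frac{1}{5}\right) + \frac{2}{S + 3 S} = \left(-10 + S\right) \left(- \frac{1}{5}\right) + \frac{2}{4 S} = \left(2 - \frac{S}{5}\right) + 2 \frac{1}{4 S} = \left(2 - \frac{S}{5}\right) + \frac{1}{2 S} = 2 + \frac{1}{2 S} - \frac{S}{5}$)
$\left(q{\left(F{\left(-2 \right)} \right)} + y\right)^{2} = \left(\left(2 + \frac{1}{2 \left(-2\right)} - - \frac{2}{5}\right) - 9\right)^{2} = \left(\left(2 + \frac{1}{2} \left(- \frac{1}{2}\right) + \frac{2}{5}\right) - 9\right)^{2} = \left(\left(2 - \frac{1}{4} + \frac{2}{5}\right) - 9\right)^{2} = \left(\frac{43}{20} - 9\right)^{2} = \left(- \frac{137}{20}\right)^{2} = \frac{18769}{400}$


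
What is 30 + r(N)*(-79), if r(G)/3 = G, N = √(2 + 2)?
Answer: -444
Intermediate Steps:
N = 2 (N = √4 = 2)
r(G) = 3*G
30 + r(N)*(-79) = 30 + (3*2)*(-79) = 30 + 6*(-79) = 30 - 474 = -444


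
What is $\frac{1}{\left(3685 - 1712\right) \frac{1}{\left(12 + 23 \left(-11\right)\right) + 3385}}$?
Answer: $\frac{3144}{1973} \approx 1.5935$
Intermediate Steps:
$\frac{1}{\left(3685 - 1712\right) \frac{1}{\left(12 + 23 \left(-11\right)\right) + 3385}} = \frac{1}{1973 \frac{1}{\left(12 - 253\right) + 3385}} = \frac{1}{1973 \frac{1}{-241 + 3385}} = \frac{1}{1973 \cdot \frac{1}{3144}} = \frac{1}{\frac{1973}{3144}} = \frac{3144}{1973}$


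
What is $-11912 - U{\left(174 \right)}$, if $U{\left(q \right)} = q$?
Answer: $-12086$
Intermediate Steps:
$-11912 - U{\left(174 \right)} = -11912 - 174 = -12086$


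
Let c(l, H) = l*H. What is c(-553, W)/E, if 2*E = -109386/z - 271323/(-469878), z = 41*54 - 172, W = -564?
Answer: -33250836477488/2824668519 ≈ -11772.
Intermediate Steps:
z = 2042 (z = 2214 - 172 = 2042)
c(l, H) = H*l
E = -8474005557/319830292 (E = (-109386/2042 - 271323/(-469878))/2 = (-109386*1/2042 - 271323*(-1/469878))/2 = (-54693/1021 + 90441/156626)/2 = (½)*(-8474005557/159915146) = -8474005557/319830292 ≈ -26.495)
c(-553, W)/E = (-564*(-553))/(-8474005557/319830292) = 311892*(-319830292/8474005557) = -33250836477488/2824668519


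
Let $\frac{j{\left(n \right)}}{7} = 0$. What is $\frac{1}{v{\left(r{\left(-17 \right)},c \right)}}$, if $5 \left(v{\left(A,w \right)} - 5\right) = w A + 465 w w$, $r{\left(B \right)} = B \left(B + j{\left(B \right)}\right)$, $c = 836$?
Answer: $\frac{5}{325228269} \approx 1.5374 \cdot 10^{-8}$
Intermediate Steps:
$j{\left(n \right)} = 0$ ($j{\left(n \right)} = 7 \cdot 0 = 0$)
$r{\left(B \right)} = B^{2}$ ($r{\left(B \right)} = B \left(B + 0\right) = B B = B^{2}$)
$v{\left(A,w \right)} = 5 + 93 w^{2} + \frac{A w}{5}$ ($v{\left(A,w \right)} = 5 + \frac{w A + 465 w w}{5} = 5 + \frac{A w + 465 w^{2}}{5} = 5 + \frac{465 w^{2} + A w}{5} = 5 + \left(93 w^{2} + \frac{A w}{5}\right) = 5 + 93 w^{2} + \frac{A w}{5}$)
$\frac{1}{v{\left(r{\left(-17 \right)},c \right)}} = \frac{1}{5 + 93 \cdot 836^{2} + \frac{1}{5} \left(-17\right)^{2} \cdot 836} = \frac{1}{5 + 93 \cdot 698896 + \frac{1}{5} \cdot 289 \cdot 836} = \frac{1}{5 + 64997328 + \frac{241604}{5}} = \frac{1}{\frac{325228269}{5}} = \frac{5}{325228269}$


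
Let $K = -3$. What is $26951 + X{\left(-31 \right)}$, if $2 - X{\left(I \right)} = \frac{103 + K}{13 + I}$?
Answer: $\frac{242627}{9} \approx 26959.0$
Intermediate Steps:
$X{\left(I \right)} = 2 - \frac{100}{13 + I}$ ($X{\left(I \right)} = 2 - \frac{103 - 3}{13 + I} = 2 - \frac{100}{13 + I}$)
$26951 + X{\left(-31 \right)} = 26951 + \frac{2 \left(-37 - 31\right)}{13 - 31} = 26951 + 2 \frac{1}{-18} \left(-68\right) = 26951 + 2 \left(- \frac{1}{18}\right) \left(-68\right) = 26951 + \frac{68}{9} = \frac{242627}{9}$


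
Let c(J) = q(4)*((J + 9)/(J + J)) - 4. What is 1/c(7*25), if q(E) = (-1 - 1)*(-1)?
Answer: -175/516 ≈ -0.33915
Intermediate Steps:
q(E) = 2 (q(E) = -2*(-1) = 2)
c(J) = -4 + (9 + J)/J (c(J) = 2*((J + 9)/(J + J)) - 4 = 2*((9 + J)/((2*J))) - 4 = 2*((9 + J)*(1/(2*J))) - 4 = 2*((9 + J)/(2*J)) - 4 = (9 + J)/J - 4 = -4 + (9 + J)/J)
1/c(7*25) = 1/(-3 + 9/((7*25))) = 1/(-3 + 9/175) = 1/(-516/175) = -175/516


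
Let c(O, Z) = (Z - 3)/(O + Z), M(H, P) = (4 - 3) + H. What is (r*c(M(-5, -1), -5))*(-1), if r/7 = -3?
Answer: 56/3 ≈ 18.667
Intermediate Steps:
M(H, P) = 1 + H
c(O, Z) = (-3 + Z)/(O + Z)
r = -21 (r = 7*(-3) = -21)
(r*c(M(-5, -1), -5))*(-1) = -21*(-3 - 5)/((1 - 5) - 5)*(-1) = -21*(-8)/(-4 - 5)*(-1) = -21*(-8)/(-9)*(-1) = -(-7)*(-8)/3*(-1) = -21*8/9*(-1) = -56/3*(-1) = 56/3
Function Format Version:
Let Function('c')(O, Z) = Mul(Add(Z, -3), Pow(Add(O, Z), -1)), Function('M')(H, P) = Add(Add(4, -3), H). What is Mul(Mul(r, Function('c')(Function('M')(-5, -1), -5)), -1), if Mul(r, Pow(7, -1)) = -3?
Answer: Rational(56, 3) ≈ 18.667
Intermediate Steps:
Function('M')(H, P) = Add(1, H)
Function('c')(O, Z) = Mul(Pow(Add(O, Z), -1), Add(-3, Z)) (Function('c')(O, Z) = Mul(Add(-3, Z), Pow(Add(O, Z), -1)) = Mul(Pow(Add(O, Z), -1), Add(-3, Z)))
r = -21 (r = Mul(7, -3) = -21)
Mul(Mul(r, Function('c')(Function('M')(-5, -1), -5)), -1) = Mul(Mul(-21, Mul(Pow(Add(Add(1, -5), -5), -1), Add(-3, -5))), -1) = Mul(Mul(-21, Mul(Pow(Add(-4, -5), -1), -8)), -1) = Mul(Mul(-21, Mul(Pow(-9, -1), -8)), -1) = Mul(Mul(-21, Mul(Rational(-1, 9), -8)), -1) = Mul(Mul(-21, Rational(8, 9)), -1) = Mul(Rational(-56, 3), -1) = Rational(56, 3)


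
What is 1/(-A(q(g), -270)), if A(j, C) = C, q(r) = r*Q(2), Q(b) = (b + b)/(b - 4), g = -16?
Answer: 1/270 ≈ 0.0037037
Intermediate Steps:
Q(b) = 2*b/(-4 + b) (Q(b) = (2*b)/(-4 + b) = 2*b/(-4 + b))
q(r) = -2*r (q(r) = r*(2*2/(-4 + 2)) = r*(2*2/(-2)) = r*(2*2*(-1/2)) = r*(-2) = -2*r)
1/(-A(q(g), -270)) = 1/(-1*(-270)) = 1/270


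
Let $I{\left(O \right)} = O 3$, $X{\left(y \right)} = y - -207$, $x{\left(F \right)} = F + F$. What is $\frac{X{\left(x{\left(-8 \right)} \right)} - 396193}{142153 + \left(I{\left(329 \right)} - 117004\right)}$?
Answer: $- \frac{198001}{13068} \approx -15.152$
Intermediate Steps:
$x{\left(F \right)} = 2 F$
$X{\left(y \right)} = 207 + y$ ($X{\left(y \right)} = y + 207 = 207 + y$)
$I{\left(O \right)} = 3 O$
$\frac{X{\left(x{\left(-8 \right)} \right)} - 396193}{142153 + \left(I{\left(329 \right)} - 117004\right)} = \frac{\left(207 + 2 \left(-8\right)\right) - 396193}{142153 + \left(3 \cdot 329 - 117004\right)} = \frac{\left(207 - 16\right) - 396193}{142153 + \left(987 - 117004\right)} = \frac{191 - 396193}{142153 - 116017} = - \frac{396002}{26136} = \left(-396002\right) \frac{1}{26136} = - \frac{198001}{13068}$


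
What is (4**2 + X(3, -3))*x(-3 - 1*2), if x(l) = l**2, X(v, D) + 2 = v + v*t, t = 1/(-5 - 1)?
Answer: 825/2 ≈ 412.50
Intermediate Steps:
t = -1/6 (t = 1/(-6) = -1/6 ≈ -0.16667)
X(v, D) = -2 + 5*v/6 (X(v, D) = -2 + (v + v*(-1/6)) = -2 + (v - v/6) = -2 + 5*v/6)
(4**2 + X(3, -3))*x(-3 - 1*2) = (4**2 + (-2 + (5/6)*3))*(-3 - 1*2)**2 = (16 + (-2 + 5/2))*(-3 - 2)**2 = (16 + 1/2)*(-5)**2 = (33/2)*25 = 825/2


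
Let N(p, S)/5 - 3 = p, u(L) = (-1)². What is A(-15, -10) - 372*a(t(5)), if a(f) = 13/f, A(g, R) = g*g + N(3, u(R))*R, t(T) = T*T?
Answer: -6711/25 ≈ -268.44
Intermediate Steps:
u(L) = 1
N(p, S) = 15 + 5*p
t(T) = T²
A(g, R) = g² + 30*R (A(g, R) = g*g + (15 + 5*3)*R = g² + (15 + 15)*R = g² + 30*R)
A(-15, -10) - 372*a(t(5)) = ((-15)² + 30*(-10)) - 4836/(5²) = (225 - 300) - 4836/25 = -75 - 4836/25 = -6711/25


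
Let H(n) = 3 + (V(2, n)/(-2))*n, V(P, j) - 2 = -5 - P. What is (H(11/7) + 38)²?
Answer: 395641/196 ≈ 2018.6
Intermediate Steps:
V(P, j) = -3 - P (V(P, j) = 2 + (-5 - P) = -3 - P)
H(n) = 3 + 5*n/2 (H(n) = 3 + ((-3 - 1*2)/(-2))*n = 3 + ((-3 - 2)*(-½))*n = 3 + (-5*(-½))*n = 3 + 5*n/2)
(H(11/7) + 38)² = ((3 + 5*(11/7)/2) + 38)² = ((3 + 5*(11*(⅐))/2) + 38)² = ((3 + (5/2)*(11/7)) + 38)² = ((3 + 55/14) + 38)² = (97/14 + 38)² = (629/14)² = 395641/196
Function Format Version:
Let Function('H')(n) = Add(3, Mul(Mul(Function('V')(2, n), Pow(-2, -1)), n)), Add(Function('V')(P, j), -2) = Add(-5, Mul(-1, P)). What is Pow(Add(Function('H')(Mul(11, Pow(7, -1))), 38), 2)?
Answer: Rational(395641, 196) ≈ 2018.6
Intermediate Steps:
Function('V')(P, j) = Add(-3, Mul(-1, P)) (Function('V')(P, j) = Add(2, Add(-5, Mul(-1, P))) = Add(-3, Mul(-1, P)))
Function('H')(n) = Add(3, Mul(Rational(5, 2), n)) (Function('H')(n) = Add(3, Mul(Mul(Add(-3, Mul(-1, 2)), Pow(-2, -1)), n)) = Add(3, Mul(Mul(Add(-3, -2), Rational(-1, 2)), n)) = Add(3, Mul(Mul(-5, Rational(-1, 2)), n)) = Add(3, Mul(Rational(5, 2), n)))
Pow(Add(Function('H')(Mul(11, Pow(7, -1))), 38), 2) = Pow(Add(Add(3, Mul(Rational(5, 2), Mul(11, Pow(7, -1)))), 38), 2) = Pow(Add(Add(3, Mul(Rational(5, 2), Mul(11, Rational(1, 7)))), 38), 2) = Pow(Add(Add(3, Mul(Rational(5, 2), Rational(11, 7))), 38), 2) = Pow(Add(Add(3, Rational(55, 14)), 38), 2) = Pow(Add(Rational(97, 14), 38), 2) = Pow(Rational(629, 14), 2) = Rational(395641, 196)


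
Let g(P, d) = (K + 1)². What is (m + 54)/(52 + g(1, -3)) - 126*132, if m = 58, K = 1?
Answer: -16630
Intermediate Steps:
g(P, d) = 4 (g(P, d) = (1 + 1)² = 2² = 4)
(m + 54)/(52 + g(1, -3)) - 126*132 = (58 + 54)/(52 + 4) - 126*132 = 112/56 - 16632 = 112*(1/56) - 16632 = 2 - 16632 = -16630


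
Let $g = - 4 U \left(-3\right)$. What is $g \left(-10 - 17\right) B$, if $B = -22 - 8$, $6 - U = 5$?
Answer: $9720$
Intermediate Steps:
$U = 1$ ($U = 6 - 5 = 1$)
$g = 12$ ($g = \left(-4\right) 1 \left(-3\right) = \left(-4\right) \left(-3\right) = 12$)
$B = -30$
$g \left(-10 - 17\right) B = 12 \left(-10 - 17\right) \left(-30\right) = 12 \left(-27\right) \left(-30\right) = \left(-324\right) \left(-30\right) = 9720$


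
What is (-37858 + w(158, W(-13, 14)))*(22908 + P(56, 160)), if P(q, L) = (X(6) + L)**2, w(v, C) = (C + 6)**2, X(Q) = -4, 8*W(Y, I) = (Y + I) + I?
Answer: -28570135773/16 ≈ -1.7856e+9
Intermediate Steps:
W(Y, I) = I/4 + Y/8 (W(Y, I) = ((Y + I) + I)/8 = ((I + Y) + I)/8 = (Y + 2*I)/8 = I/4 + Y/8)
w(v, C) = (6 + C)**2
P(q, L) = (-4 + L)**2
(-37858 + w(158, W(-13, 14)))*(22908 + P(56, 160)) = (-37858 + (6 + ((1/4)*14 + (1/8)*(-13)))**2)*(22908 + (-4 + 160)**2) = (-37858 + (6 + (7/2 - 13/8))**2)*(22908 + 156**2) = (-37858 + (6 + 15/8)**2)*(22908 + 24336) = (-37858 + (63/8)**2)*47244 = (-37858 + 3969/64)*47244 = -2418943/64*47244 = -28570135773/16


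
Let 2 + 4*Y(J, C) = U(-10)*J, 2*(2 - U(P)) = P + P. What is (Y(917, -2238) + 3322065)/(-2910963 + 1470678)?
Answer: -6649631/2880570 ≈ -2.3084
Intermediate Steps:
U(P) = 2 - P (U(P) = 2 - (P + P)/2 = 2 - P)
Y(J, C) = -1/2 + 3*J (Y(J, C) = -1/2 + ((2 - 1*(-10))*J)/4 = -1/2 + ((2 + 10)*J)/4 = -1/2 + (12*J)/4 = -1/2 + 3*J)
(Y(917, -2238) + 3322065)/(-2910963 + 1470678) = ((-1/2 + 3*917) + 3322065)/(-2910963 + 1470678) = ((-1/2 + 2751) + 3322065)/(-1440285) = (5501/2 + 3322065)*(-1/1440285) = (6649631/2)*(-1/1440285) = -6649631/2880570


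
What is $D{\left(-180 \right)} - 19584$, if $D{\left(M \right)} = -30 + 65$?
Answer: $-19549$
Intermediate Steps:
$D{\left(M \right)} = 35$
$D{\left(-180 \right)} - 19584 = 35 - 19584 = -19549$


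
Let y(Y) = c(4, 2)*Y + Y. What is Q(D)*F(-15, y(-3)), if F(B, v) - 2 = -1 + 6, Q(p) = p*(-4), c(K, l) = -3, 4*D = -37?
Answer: 259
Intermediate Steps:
D = -37/4 (D = (1/4)*(-37) = -37/4 ≈ -9.2500)
Q(p) = -4*p
y(Y) = -2*Y (y(Y) = -3*Y + Y = -2*Y)
F(B, v) = 7 (F(B, v) = 2 + (-1 + 6) = 2 + 5 = 7)
Q(D)*F(-15, y(-3)) = -4*(-37/4)*7 = 37*7 = 259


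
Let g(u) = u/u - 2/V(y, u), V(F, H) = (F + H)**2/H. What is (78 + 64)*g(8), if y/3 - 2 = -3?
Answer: 1278/25 ≈ 51.120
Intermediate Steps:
y = -3 (y = 6 + 3*(-3) = 6 - 9 = -3)
V(F, H) = (F + H)**2/H
g(u) = 1 - 2*u/(-3 + u)**2 (g(u) = u/u - 2*u/(-3 + u)**2 = 1 - 2*u/(-3 + u)**2)
(78 + 64)*g(8) = (78 + 64)*(1 - 2*8/(-3 + 8)**2) = 142*(1 - 2*8/5**2) = 142*(1 - 2*8*1/25) = 142*(1 - 16/25) = 142*(9/25) = 1278/25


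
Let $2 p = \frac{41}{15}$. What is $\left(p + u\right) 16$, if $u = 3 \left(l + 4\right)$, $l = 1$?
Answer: $\frac{3928}{15} \approx 261.87$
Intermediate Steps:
$p = \frac{41}{30}$ ($p = \frac{41 \cdot \frac{1}{15}}{2} = \frac{1}{2} \cdot \frac{41}{15} = \frac{41}{30} \approx 1.3667$)
$u = 15$ ($u = 3 \left(1 + 4\right) = 3 \cdot 5 = 15$)
$\left(p + u\right) 16 = \left(\frac{41}{30} + 15\right) 16 = \frac{491}{30} \cdot 16 = \frac{3928}{15}$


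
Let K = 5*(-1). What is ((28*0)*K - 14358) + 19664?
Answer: 5306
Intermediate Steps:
K = -5
((28*0)*K - 14358) + 19664 = ((28*0)*(-5) - 14358) + 19664 = (0*(-5) - 14358) + 19664 = (0 - 14358) + 19664 = -14358 + 19664 = 5306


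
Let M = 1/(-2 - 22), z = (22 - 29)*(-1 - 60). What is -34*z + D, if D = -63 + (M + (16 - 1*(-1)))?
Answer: -349537/24 ≈ -14564.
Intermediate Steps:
z = 427 (z = -7*(-61) = 427)
M = -1/24 (M = 1/(-24) = -1/24 ≈ -0.041667)
D = -1105/24 (D = -63 + (-1/24 + (16 - 1*(-1))) = -63 + (-1/24 + (16 + 1)) = -63 + (-1/24 + 17) = -63 + 407/24 = -1105/24 ≈ -46.042)
-34*z + D = -34*427 - 1105/24 = -14518 - 1105/24 = -349537/24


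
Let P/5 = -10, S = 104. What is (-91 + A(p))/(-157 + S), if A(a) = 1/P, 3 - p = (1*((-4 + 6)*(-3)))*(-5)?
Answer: 4551/2650 ≈ 1.7174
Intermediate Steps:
P = -50 (P = 5*(-10) = -50)
p = -27 (p = 3 - 1*((-4 + 6)*(-3))*(-5) = 3 - 1*(2*(-3))*(-5) = 3 - 1*(-6)*(-5) = 3 - (-6)*(-5) = 3 - 1*30 = 3 - 30 = -27)
A(a) = -1/50 (A(a) = 1/(-50) = -1/50)
(-91 + A(p))/(-157 + S) = (-91 - 1/50)/(-157 + 104) = -4551/50/(-53) = -1/53*(-4551/50) = 4551/2650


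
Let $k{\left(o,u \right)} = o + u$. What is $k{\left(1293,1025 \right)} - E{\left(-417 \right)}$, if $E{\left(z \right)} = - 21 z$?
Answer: $-6439$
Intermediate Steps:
$k{\left(1293,1025 \right)} - E{\left(-417 \right)} = \left(1293 + 1025\right) - \left(-21\right) \left(-417\right) = 2318 - 8757 = -6439$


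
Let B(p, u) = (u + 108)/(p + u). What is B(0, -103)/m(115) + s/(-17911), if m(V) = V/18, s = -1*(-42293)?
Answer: -100514515/42431159 ≈ -2.3689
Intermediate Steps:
s = 42293
m(V) = V/18 (m(V) = V*(1/18) = V/18)
B(p, u) = (108 + u)/(p + u)
B(0, -103)/m(115) + s/(-17911) = ((108 - 103)/(0 - 103))/(((1/18)*115)) + 42293/(-17911) = (5/(-103))/(115/18) + 42293*(-1/17911) = -1/103*5*(18/115) - 42293/17911 = -5/103*18/115 - 42293/17911 = -18/2369 - 42293/17911 = -100514515/42431159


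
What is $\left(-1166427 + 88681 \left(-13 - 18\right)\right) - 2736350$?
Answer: $-6651888$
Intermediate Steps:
$\left(-1166427 + 88681 \left(-13 - 18\right)\right) - 2736350 = \left(-1166427 + 88681 \left(-31\right)\right) - 2736350 = \left(-1166427 - 2749111\right) - 2736350 = -3915538 - 2736350 = -6651888$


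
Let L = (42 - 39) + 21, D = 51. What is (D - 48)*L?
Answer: 72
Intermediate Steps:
L = 24 (L = 3 + 21 = 24)
(D - 48)*L = (51 - 48)*24 = 3*24 = 72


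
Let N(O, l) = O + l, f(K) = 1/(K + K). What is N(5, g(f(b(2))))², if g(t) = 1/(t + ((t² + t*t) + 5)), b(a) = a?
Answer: 49729/1849 ≈ 26.895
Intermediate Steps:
f(K) = 1/(2*K)
g(t) = 1/(5 + t + 2*t²) (g(t) = 1/(t + ((t² + t²) + 5)) = 1/(t + (2*t² + 5)) = 1/(t + (5 + 2*t²)) = 1/(5 + t + 2*t²))
N(5, g(f(b(2))))² = (5 + 1/(5 + (½)/2 + 2*((½)/2)²))² = (5 + 1/(5 + (½)*(½) + 2*((½)*(½))²))² = (5 + 1/(5 + ¼ + 2*(¼)²))² = (5 + 1/(5 + ¼ + 2*(1/16)))² = (5 + 1/(5 + ¼ + ⅛))² = (5 + 1/(43/8))² = (5 + 8/43)² = (223/43)² = 49729/1849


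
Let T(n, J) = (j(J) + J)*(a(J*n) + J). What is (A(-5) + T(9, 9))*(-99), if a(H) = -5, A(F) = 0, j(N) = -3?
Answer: -2376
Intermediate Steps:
T(n, J) = (-5 + J)*(-3 + J) (T(n, J) = (-3 + J)*(-5 + J) = (-5 + J)*(-3 + J))
(A(-5) + T(9, 9))*(-99) = (0 + (15 + 9² - 8*9))*(-99) = (0 + (15 + 81 - 72))*(-99) = (0 + 24)*(-99) = 24*(-99) = -2376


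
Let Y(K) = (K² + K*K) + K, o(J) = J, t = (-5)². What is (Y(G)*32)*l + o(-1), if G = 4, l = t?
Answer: 28799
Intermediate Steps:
t = 25
l = 25
Y(K) = K + 2*K² (Y(K) = (K² + K²) + K = 2*K² + K = K + 2*K²)
(Y(G)*32)*l + o(-1) = ((4*(1 + 2*4))*32)*25 - 1 = ((4*(1 + 8))*32)*25 - 1 = ((4*9)*32)*25 - 1 = (36*32)*25 - 1 = 1152*25 - 1 = 28800 - 1 = 28799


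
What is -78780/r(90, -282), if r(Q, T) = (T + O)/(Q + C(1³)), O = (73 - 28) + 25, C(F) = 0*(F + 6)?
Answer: 1772550/53 ≈ 33444.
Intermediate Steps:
C(F) = 0 (C(F) = 0*(6 + F) = 0)
O = 70 (O = 45 + 25 = 70)
r(Q, T) = (70 + T)/Q (r(Q, T) = (T + 70)/(Q + 0) = (70 + T)/Q)
-78780/r(90, -282) = -78780*90/(70 - 282) = -78780/((1/90)*(-212)) = -78780/(-106/45) = -78780*(-45/106) = 1772550/53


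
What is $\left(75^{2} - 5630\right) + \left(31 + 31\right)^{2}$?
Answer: $3839$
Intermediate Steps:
$\left(75^{2} - 5630\right) + \left(31 + 31\right)^{2} = \left(5625 - 5630\right) + 62^{2} = -5 + 3844 = 3839$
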